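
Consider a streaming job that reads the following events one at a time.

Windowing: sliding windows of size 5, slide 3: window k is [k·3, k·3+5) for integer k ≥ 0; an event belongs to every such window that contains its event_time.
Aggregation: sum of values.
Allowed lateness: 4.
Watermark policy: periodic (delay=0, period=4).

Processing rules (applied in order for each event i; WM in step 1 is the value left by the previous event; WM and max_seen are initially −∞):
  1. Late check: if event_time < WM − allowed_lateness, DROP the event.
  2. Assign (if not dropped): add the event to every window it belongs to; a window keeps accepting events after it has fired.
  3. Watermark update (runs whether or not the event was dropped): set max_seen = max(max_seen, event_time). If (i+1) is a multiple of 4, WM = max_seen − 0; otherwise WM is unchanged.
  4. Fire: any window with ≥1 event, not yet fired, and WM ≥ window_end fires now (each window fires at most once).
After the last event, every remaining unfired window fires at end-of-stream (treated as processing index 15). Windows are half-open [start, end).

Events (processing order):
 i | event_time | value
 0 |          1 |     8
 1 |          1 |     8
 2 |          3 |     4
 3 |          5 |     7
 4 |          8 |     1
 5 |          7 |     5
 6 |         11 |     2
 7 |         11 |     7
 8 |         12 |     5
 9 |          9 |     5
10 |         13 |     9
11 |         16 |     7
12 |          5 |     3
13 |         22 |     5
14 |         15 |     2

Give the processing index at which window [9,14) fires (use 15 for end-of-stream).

i=0 t=1 v=8: → [0,5); WM=−∞
i=1 t=1 v=8: → [0,5); WM=−∞
i=2 t=3 v=4: → [3,8),[0,5); WM=−∞
i=3 t=5 v=7: → [3,8); WM=5; [0,5) fires=20
i=4 t=8 v=1: → [6,11); WM=5
i=5 t=7 v=5: → [6,11),[3,8); WM=5
i=6 t=11 v=2: → [9,14); WM=5
i=7 t=11 v=7: → [9,14); WM=11; [3,8) fires=16 [6,11) fires=6
i=8 t=12 v=5: → [12,17),[9,14); WM=11
i=9 t=9 v=5: → [9,14),[6,11); WM=11
i=10 t=13 v=9: → [12,17),[9,14); WM=11
i=11 t=16 v=7: → [15,20),[12,17); WM=16; [9,14) fires=28
i=12 t=5 v=3: DROP (t<16-4); WM=16
i=13 t=22 v=5: → [21,26),[18,23); WM=16
i=14 t=15 v=2: → [15,20),[12,17); WM=16

11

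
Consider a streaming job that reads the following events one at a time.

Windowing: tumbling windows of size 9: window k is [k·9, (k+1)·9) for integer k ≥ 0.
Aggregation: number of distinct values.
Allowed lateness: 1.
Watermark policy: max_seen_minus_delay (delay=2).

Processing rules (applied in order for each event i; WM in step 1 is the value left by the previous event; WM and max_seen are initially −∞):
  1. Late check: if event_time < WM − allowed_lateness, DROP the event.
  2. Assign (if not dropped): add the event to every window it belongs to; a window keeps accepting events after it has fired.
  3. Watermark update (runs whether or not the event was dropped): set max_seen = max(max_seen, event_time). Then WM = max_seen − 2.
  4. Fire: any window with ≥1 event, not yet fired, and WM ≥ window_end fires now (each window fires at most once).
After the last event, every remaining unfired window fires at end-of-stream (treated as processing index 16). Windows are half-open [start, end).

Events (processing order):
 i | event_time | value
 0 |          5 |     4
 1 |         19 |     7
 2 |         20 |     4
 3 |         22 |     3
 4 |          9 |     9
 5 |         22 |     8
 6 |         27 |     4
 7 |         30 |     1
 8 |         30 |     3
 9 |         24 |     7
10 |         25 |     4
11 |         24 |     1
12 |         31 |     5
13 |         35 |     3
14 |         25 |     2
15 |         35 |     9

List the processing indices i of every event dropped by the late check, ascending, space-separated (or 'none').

i=0 t=5 v=4: → [0,9); WM=3
i=1 t=19 v=7: → [18,27); WM=17; [0,9) fires=1
i=2 t=20 v=4: → [18,27); WM=18
i=3 t=22 v=3: → [18,27); WM=20
i=4 t=9 v=9: DROP (t<20-1); WM=20
i=5 t=22 v=8: → [18,27); WM=20
i=6 t=27 v=4: → [27,36); WM=25
i=7 t=30 v=1: → [27,36); WM=28; [18,27) fires=4
i=8 t=30 v=3: → [27,36); WM=28
i=9 t=24 v=7: DROP (t<28-1); WM=28
i=10 t=25 v=4: DROP (t<28-1); WM=28
i=11 t=24 v=1: DROP (t<28-1); WM=28
i=12 t=31 v=5: → [27,36); WM=29
i=13 t=35 v=3: → [27,36); WM=33
i=14 t=25 v=2: DROP (t<33-1); WM=33
i=15 t=35 v=9: → [27,36); WM=33

4 9 10 11 14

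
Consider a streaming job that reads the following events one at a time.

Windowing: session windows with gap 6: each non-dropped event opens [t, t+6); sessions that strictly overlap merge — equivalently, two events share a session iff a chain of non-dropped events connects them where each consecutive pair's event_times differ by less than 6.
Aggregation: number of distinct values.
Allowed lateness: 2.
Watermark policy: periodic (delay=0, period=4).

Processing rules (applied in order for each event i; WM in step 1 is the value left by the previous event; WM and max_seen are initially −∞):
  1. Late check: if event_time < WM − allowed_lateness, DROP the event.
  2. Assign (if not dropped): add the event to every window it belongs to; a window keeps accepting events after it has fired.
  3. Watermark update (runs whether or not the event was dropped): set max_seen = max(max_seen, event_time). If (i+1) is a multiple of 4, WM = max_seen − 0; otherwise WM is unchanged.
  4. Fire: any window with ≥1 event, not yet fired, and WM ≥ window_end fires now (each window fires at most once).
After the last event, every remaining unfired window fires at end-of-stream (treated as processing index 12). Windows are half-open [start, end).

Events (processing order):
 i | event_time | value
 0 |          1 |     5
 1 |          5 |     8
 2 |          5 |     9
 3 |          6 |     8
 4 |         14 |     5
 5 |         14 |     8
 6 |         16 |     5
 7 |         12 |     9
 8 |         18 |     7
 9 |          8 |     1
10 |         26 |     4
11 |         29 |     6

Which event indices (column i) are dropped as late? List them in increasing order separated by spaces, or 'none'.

i=0 t=1 v=5: → [1,7); WM=−∞
i=1 t=5 v=8: → [1,11); WM=−∞
i=2 t=5 v=9: → [1,11); WM=−∞
i=3 t=6 v=8: → [1,12); WM=6
i=4 t=14 v=5: → [14,20); WM=6
i=5 t=14 v=8: → [14,20); WM=6
i=6 t=16 v=5: → [14,22); WM=6
i=7 t=12 v=9: → [12,22); WM=16
i=8 t=18 v=7: → [12,24); WM=16
i=9 t=8 v=1: DROP (t<16-2); WM=16
i=10 t=26 v=4: → [26,32); WM=16
i=11 t=29 v=6: → [26,35); WM=29

9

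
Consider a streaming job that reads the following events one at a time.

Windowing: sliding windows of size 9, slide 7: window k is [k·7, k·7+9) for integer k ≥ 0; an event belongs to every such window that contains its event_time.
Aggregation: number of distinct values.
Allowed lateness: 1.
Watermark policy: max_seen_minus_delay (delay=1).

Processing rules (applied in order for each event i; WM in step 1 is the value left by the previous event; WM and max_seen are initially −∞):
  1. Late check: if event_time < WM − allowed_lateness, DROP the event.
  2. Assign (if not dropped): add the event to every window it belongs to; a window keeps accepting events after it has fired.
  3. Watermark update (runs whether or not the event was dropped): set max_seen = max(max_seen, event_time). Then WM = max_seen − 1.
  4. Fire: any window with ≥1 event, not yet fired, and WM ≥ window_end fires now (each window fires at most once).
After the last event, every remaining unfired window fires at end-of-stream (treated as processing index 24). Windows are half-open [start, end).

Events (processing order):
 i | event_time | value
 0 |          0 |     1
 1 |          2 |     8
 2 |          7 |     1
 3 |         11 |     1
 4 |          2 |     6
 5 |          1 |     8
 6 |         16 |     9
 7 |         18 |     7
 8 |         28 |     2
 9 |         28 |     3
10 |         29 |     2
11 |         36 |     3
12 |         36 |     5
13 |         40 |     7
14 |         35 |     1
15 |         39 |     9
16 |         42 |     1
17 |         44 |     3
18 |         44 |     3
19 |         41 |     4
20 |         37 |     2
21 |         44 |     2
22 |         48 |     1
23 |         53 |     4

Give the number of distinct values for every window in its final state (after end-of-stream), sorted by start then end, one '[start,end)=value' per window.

[0,9)=2 [7,16)=1 [14,23)=2 [21,30)=2 [28,37)=3 [35,44)=5 [42,51)=3 [49,58)=1

i=0 t=0 v=1: → [0,9); WM=-1
i=1 t=2 v=8: → [0,9); WM=1
i=2 t=7 v=1: → [7,16),[0,9); WM=6
i=3 t=11 v=1: → [7,16); WM=10; [0,9) fires=2
i=4 t=2 v=6: DROP (t<10-1); WM=10
i=5 t=1 v=8: DROP (t<10-1); WM=10
i=6 t=16 v=9: → [14,23); WM=15
i=7 t=18 v=7: → [14,23); WM=17; [7,16) fires=1
i=8 t=28 v=2: → [28,37),[21,30); WM=27; [14,23) fires=2
i=9 t=28 v=3: → [28,37),[21,30); WM=27
i=10 t=29 v=2: → [28,37),[21,30); WM=28
i=11 t=36 v=3: → [35,44),[28,37); WM=35; [21,30) fires=2
i=12 t=36 v=5: → [35,44),[28,37); WM=35
i=13 t=40 v=7: → [35,44); WM=39; [28,37) fires=3
i=14 t=35 v=1: DROP (t<39-1); WM=39
i=15 t=39 v=9: → [35,44); WM=39
i=16 t=42 v=1: → [42,51),[35,44); WM=41
i=17 t=44 v=3: → [42,51); WM=43
i=18 t=44 v=3: → [42,51); WM=43
i=19 t=41 v=4: DROP (t<43-1); WM=43
i=20 t=37 v=2: DROP (t<43-1); WM=43
i=21 t=44 v=2: → [42,51); WM=43
i=22 t=48 v=1: → [42,51); WM=47; [35,44) fires=5
i=23 t=53 v=4: → [49,58); WM=52; [42,51) fires=3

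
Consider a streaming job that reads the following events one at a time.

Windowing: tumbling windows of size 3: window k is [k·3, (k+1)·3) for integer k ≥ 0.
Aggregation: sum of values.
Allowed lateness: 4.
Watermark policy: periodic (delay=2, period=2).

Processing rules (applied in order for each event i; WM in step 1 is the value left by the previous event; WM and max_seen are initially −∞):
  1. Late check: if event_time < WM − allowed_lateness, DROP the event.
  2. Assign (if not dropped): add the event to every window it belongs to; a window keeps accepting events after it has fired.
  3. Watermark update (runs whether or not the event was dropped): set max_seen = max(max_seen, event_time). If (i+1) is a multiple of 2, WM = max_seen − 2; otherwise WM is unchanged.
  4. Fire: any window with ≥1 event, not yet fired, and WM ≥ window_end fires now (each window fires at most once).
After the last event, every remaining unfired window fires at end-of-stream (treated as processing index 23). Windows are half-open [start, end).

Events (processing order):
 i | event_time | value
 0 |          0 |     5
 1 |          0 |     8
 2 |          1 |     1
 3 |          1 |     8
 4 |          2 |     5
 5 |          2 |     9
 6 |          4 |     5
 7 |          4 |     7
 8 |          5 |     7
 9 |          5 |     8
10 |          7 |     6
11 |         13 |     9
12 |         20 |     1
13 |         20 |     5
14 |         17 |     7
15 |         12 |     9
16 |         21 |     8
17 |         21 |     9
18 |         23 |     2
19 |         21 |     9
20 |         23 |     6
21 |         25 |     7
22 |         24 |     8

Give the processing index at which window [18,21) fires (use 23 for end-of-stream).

i=0 t=0 v=5: → [0,3); WM=−∞
i=1 t=0 v=8: → [0,3); WM=-2
i=2 t=1 v=1: → [0,3); WM=-2
i=3 t=1 v=8: → [0,3); WM=-1
i=4 t=2 v=5: → [0,3); WM=-1
i=5 t=2 v=9: → [0,3); WM=0
i=6 t=4 v=5: → [3,6); WM=0
i=7 t=4 v=7: → [3,6); WM=2
i=8 t=5 v=7: → [3,6); WM=2
i=9 t=5 v=8: → [3,6); WM=3; [0,3) fires=36
i=10 t=7 v=6: → [6,9); WM=3
i=11 t=13 v=9: → [12,15); WM=11; [3,6) fires=27 [6,9) fires=6
i=12 t=20 v=1: → [18,21); WM=11
i=13 t=20 v=5: → [18,21); WM=18; [12,15) fires=9
i=14 t=17 v=7: → [15,18); WM=18; [15,18) fires=7
i=15 t=12 v=9: DROP (t<18-4); WM=18
i=16 t=21 v=8: → [21,24); WM=18
i=17 t=21 v=9: → [21,24); WM=19
i=18 t=23 v=2: → [21,24); WM=19
i=19 t=21 v=9: → [21,24); WM=21; [18,21) fires=6
i=20 t=23 v=6: → [21,24); WM=21
i=21 t=25 v=7: → [24,27); WM=23
i=22 t=24 v=8: → [24,27); WM=23

19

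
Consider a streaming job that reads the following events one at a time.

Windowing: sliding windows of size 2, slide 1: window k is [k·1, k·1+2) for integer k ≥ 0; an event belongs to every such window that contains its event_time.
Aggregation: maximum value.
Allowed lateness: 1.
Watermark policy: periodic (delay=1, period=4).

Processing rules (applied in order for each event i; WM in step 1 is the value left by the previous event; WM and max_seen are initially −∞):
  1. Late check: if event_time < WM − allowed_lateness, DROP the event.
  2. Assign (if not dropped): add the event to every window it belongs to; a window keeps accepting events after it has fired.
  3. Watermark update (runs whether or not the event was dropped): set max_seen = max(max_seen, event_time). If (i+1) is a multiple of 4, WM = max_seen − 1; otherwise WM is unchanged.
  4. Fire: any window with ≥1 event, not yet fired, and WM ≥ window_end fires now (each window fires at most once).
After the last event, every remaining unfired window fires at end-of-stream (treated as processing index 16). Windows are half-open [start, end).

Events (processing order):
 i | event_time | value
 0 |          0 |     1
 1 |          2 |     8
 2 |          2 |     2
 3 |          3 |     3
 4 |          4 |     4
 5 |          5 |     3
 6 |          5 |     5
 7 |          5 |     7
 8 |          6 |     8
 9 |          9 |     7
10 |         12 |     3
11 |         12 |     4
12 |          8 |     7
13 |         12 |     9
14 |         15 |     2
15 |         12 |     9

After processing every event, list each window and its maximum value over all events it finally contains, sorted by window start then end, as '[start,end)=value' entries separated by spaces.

i=0 t=0 v=1: → [0,2); WM=−∞
i=1 t=2 v=8: → [2,4),[1,3); WM=−∞
i=2 t=2 v=2: → [2,4),[1,3); WM=−∞
i=3 t=3 v=3: → [3,5),[2,4); WM=2; [0,2) fires=1
i=4 t=4 v=4: → [4,6),[3,5); WM=2
i=5 t=5 v=3: → [5,7),[4,6); WM=2
i=6 t=5 v=5: → [5,7),[4,6); WM=2
i=7 t=5 v=7: → [5,7),[4,6); WM=4; [1,3) fires=8 [2,4) fires=8
i=8 t=6 v=8: → [6,8),[5,7); WM=4
i=9 t=9 v=7: → [9,11),[8,10); WM=4
i=10 t=12 v=3: → [12,14),[11,13); WM=4
i=11 t=12 v=4: → [12,14),[11,13); WM=11; [3,5) fires=4 [4,6) fires=7 [5,7) fires=8 [6,8) fires=8 [8,10) fires=7 [9,11) fires=7
i=12 t=8 v=7: DROP (t<11-1); WM=11
i=13 t=12 v=9: → [12,14),[11,13); WM=11
i=14 t=15 v=2: → [15,17),[14,16); WM=11
i=15 t=12 v=9: → [12,14),[11,13); WM=14; [11,13) fires=9 [12,14) fires=9

[0,2)=1 [1,3)=8 [2,4)=8 [3,5)=4 [4,6)=7 [5,7)=8 [6,8)=8 [8,10)=7 [9,11)=7 [11,13)=9 [12,14)=9 [14,16)=2 [15,17)=2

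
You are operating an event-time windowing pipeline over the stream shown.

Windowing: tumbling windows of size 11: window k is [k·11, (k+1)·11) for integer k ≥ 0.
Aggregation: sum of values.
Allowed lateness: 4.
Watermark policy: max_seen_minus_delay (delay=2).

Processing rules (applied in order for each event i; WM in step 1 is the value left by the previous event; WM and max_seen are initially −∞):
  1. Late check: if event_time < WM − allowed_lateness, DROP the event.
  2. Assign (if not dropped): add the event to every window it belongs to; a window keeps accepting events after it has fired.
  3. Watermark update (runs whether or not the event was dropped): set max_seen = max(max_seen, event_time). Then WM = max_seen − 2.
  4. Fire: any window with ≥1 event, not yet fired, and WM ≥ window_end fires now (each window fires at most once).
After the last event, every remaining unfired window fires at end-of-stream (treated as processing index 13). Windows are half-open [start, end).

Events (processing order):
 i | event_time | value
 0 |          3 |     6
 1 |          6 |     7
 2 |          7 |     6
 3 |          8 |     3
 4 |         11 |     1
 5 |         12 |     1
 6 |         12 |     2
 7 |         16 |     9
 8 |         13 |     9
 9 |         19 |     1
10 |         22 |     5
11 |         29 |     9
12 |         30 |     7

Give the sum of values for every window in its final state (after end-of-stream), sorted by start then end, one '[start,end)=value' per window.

[0,11)=22 [11,22)=23 [22,33)=21

i=0 t=3 v=6: → [0,11); WM=1
i=1 t=6 v=7: → [0,11); WM=4
i=2 t=7 v=6: → [0,11); WM=5
i=3 t=8 v=3: → [0,11); WM=6
i=4 t=11 v=1: → [11,22); WM=9
i=5 t=12 v=1: → [11,22); WM=10
i=6 t=12 v=2: → [11,22); WM=10
i=7 t=16 v=9: → [11,22); WM=14; [0,11) fires=22
i=8 t=13 v=9: → [11,22); WM=14
i=9 t=19 v=1: → [11,22); WM=17
i=10 t=22 v=5: → [22,33); WM=20
i=11 t=29 v=9: → [22,33); WM=27; [11,22) fires=23
i=12 t=30 v=7: → [22,33); WM=28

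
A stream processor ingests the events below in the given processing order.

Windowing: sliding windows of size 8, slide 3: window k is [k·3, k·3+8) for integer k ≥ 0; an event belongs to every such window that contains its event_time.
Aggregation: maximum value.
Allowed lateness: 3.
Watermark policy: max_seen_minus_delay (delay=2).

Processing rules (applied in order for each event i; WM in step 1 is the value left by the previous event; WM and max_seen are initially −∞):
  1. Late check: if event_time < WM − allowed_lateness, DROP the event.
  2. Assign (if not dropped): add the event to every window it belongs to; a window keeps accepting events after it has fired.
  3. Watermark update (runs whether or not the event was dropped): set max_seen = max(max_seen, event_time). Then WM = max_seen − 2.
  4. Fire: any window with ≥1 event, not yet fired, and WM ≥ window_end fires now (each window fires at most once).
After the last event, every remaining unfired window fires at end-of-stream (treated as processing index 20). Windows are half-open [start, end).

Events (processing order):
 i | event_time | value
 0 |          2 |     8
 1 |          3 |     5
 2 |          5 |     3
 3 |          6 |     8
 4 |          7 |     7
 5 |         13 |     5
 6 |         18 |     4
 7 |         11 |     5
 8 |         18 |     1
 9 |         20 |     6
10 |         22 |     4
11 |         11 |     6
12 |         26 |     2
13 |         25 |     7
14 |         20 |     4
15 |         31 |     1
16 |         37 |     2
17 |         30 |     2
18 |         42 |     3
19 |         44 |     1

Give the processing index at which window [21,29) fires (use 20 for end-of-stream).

15

i=0 t=2 v=8: → [0,8); WM=0
i=1 t=3 v=5: → [3,11),[0,8); WM=1
i=2 t=5 v=3: → [3,11),[0,8); WM=3
i=3 t=6 v=8: → [6,14),[3,11),[0,8); WM=4
i=4 t=7 v=7: → [6,14),[3,11),[0,8); WM=5
i=5 t=13 v=5: → [12,20),[9,17),[6,14); WM=11; [0,8) fires=8 [3,11) fires=8
i=6 t=18 v=4: → [18,26),[15,23),[12,20); WM=16; [6,14) fires=8
i=7 t=11 v=5: DROP (t<16-3); WM=16
i=8 t=18 v=1: → [18,26),[15,23),[12,20); WM=16
i=9 t=20 v=6: → [18,26),[15,23); WM=18; [9,17) fires=5
i=10 t=22 v=4: → [21,29),[18,26),[15,23); WM=20; [12,20) fires=5
i=11 t=11 v=6: DROP (t<20-3); WM=20
i=12 t=26 v=2: → [24,32),[21,29); WM=24; [15,23) fires=6
i=13 t=25 v=7: → [24,32),[21,29),[18,26); WM=24
i=14 t=20 v=4: DROP (t<24-3); WM=24
i=15 t=31 v=1: → [30,38),[27,35),[24,32); WM=29; [18,26) fires=7 [21,29) fires=7
i=16 t=37 v=2: → [36,44),[33,41),[30,38); WM=35; [24,32) fires=7 [27,35) fires=1
i=17 t=30 v=2: DROP (t<35-3); WM=35
i=18 t=42 v=3: → [42,50),[39,47),[36,44); WM=40; [30,38) fires=2
i=19 t=44 v=1: → [42,50),[39,47); WM=42; [33,41) fires=2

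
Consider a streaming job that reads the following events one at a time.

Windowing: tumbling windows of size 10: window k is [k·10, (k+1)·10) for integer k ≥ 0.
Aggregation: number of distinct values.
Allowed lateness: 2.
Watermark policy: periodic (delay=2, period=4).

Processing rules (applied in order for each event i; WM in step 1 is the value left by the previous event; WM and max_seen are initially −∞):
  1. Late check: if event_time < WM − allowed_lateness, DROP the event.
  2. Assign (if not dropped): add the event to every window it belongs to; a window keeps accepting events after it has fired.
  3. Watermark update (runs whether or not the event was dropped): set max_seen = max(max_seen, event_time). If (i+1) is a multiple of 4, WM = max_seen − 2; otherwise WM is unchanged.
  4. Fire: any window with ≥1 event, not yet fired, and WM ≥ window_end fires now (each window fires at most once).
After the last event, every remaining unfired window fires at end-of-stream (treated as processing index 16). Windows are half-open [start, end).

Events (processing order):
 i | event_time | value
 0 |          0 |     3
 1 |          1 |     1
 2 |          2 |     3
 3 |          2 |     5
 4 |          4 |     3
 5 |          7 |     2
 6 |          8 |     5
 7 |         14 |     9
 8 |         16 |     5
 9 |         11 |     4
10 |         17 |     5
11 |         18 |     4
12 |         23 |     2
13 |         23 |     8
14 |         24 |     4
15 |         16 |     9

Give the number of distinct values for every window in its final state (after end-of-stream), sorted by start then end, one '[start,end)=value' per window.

[0,10)=4 [10,20)=3 [20,30)=3

i=0 t=0 v=3: → [0,10); WM=−∞
i=1 t=1 v=1: → [0,10); WM=−∞
i=2 t=2 v=3: → [0,10); WM=−∞
i=3 t=2 v=5: → [0,10); WM=0
i=4 t=4 v=3: → [0,10); WM=0
i=5 t=7 v=2: → [0,10); WM=0
i=6 t=8 v=5: → [0,10); WM=0
i=7 t=14 v=9: → [10,20); WM=12; [0,10) fires=4
i=8 t=16 v=5: → [10,20); WM=12
i=9 t=11 v=4: → [10,20); WM=12
i=10 t=17 v=5: → [10,20); WM=12
i=11 t=18 v=4: → [10,20); WM=16
i=12 t=23 v=2: → [20,30); WM=16
i=13 t=23 v=8: → [20,30); WM=16
i=14 t=24 v=4: → [20,30); WM=16
i=15 t=16 v=9: → [10,20); WM=22; [10,20) fires=3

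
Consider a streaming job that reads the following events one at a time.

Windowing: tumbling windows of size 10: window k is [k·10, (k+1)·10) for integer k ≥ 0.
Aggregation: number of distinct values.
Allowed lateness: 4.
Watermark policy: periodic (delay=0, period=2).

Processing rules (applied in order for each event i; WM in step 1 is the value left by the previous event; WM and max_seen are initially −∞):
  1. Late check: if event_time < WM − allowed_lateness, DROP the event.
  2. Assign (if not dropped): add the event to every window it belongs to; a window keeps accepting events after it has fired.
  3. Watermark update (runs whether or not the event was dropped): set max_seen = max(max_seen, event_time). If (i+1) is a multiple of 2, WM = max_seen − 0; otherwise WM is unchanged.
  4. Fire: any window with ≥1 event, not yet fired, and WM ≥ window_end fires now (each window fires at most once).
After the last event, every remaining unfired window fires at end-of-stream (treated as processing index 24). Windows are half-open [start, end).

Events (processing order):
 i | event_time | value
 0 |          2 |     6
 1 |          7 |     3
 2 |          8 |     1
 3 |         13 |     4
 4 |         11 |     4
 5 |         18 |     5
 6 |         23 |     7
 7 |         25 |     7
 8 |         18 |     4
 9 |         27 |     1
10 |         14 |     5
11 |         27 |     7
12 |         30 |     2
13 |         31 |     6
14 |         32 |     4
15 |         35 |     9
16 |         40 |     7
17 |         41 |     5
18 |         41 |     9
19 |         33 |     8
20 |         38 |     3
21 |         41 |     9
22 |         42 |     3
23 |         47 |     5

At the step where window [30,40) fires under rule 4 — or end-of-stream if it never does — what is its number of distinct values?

4

i=0 t=2 v=6: → [0,10); WM=−∞
i=1 t=7 v=3: → [0,10); WM=7
i=2 t=8 v=1: → [0,10); WM=7
i=3 t=13 v=4: → [10,20); WM=13; [0,10) fires=3
i=4 t=11 v=4: → [10,20); WM=13
i=5 t=18 v=5: → [10,20); WM=18
i=6 t=23 v=7: → [20,30); WM=18
i=7 t=25 v=7: → [20,30); WM=25; [10,20) fires=2
i=8 t=18 v=4: DROP (t<25-4); WM=25
i=9 t=27 v=1: → [20,30); WM=27
i=10 t=14 v=5: DROP (t<27-4); WM=27
i=11 t=27 v=7: → [20,30); WM=27
i=12 t=30 v=2: → [30,40); WM=27
i=13 t=31 v=6: → [30,40); WM=31; [20,30) fires=2
i=14 t=32 v=4: → [30,40); WM=31
i=15 t=35 v=9: → [30,40); WM=35
i=16 t=40 v=7: → [40,50); WM=35
i=17 t=41 v=5: → [40,50); WM=41; [30,40) fires=4
i=18 t=41 v=9: → [40,50); WM=41
i=19 t=33 v=8: DROP (t<41-4); WM=41
i=20 t=38 v=3: → [30,40); WM=41
i=21 t=41 v=9: → [40,50); WM=41
i=22 t=42 v=3: → [40,50); WM=41
i=23 t=47 v=5: → [40,50); WM=47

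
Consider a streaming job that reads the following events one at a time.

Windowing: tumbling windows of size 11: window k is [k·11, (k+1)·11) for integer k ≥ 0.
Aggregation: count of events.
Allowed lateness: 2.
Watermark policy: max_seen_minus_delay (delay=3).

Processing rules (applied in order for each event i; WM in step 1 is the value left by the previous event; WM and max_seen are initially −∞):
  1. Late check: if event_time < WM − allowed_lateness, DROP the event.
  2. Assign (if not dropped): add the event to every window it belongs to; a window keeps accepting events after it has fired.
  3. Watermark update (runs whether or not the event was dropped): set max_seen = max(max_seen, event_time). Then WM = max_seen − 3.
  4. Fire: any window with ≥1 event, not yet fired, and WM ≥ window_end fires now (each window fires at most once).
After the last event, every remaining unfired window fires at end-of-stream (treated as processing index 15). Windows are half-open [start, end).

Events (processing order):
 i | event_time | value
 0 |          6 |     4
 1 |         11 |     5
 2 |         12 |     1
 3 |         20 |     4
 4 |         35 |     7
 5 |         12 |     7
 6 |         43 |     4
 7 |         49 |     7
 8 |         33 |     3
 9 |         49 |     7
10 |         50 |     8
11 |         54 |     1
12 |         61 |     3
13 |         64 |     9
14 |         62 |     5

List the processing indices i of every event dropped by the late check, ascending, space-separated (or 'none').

i=0 t=6 v=4: → [0,11); WM=3
i=1 t=11 v=5: → [11,22); WM=8
i=2 t=12 v=1: → [11,22); WM=9
i=3 t=20 v=4: → [11,22); WM=17; [0,11) fires=1
i=4 t=35 v=7: → [33,44); WM=32; [11,22) fires=3
i=5 t=12 v=7: DROP (t<32-2); WM=32
i=6 t=43 v=4: → [33,44); WM=40
i=7 t=49 v=7: → [44,55); WM=46; [33,44) fires=2
i=8 t=33 v=3: DROP (t<46-2); WM=46
i=9 t=49 v=7: → [44,55); WM=46
i=10 t=50 v=8: → [44,55); WM=47
i=11 t=54 v=1: → [44,55); WM=51
i=12 t=61 v=3: → [55,66); WM=58; [44,55) fires=4
i=13 t=64 v=9: → [55,66); WM=61
i=14 t=62 v=5: → [55,66); WM=61

5 8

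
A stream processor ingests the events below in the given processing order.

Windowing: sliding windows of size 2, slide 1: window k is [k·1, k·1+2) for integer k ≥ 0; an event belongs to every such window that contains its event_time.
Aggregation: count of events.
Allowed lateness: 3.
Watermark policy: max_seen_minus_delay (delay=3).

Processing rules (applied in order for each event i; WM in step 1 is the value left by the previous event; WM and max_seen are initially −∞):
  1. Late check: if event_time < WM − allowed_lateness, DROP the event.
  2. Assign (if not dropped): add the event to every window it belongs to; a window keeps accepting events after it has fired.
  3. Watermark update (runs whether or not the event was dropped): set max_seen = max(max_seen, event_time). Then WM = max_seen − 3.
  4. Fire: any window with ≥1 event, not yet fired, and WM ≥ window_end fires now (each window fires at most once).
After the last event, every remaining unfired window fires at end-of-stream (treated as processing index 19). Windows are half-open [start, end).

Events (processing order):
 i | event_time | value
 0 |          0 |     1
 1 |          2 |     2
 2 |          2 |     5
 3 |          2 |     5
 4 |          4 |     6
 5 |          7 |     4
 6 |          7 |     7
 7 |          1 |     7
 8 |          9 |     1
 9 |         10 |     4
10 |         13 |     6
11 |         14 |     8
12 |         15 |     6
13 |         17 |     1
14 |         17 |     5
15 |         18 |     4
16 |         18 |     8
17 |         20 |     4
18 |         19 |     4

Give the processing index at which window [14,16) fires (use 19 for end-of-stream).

17

i=0 t=0 v=1: → [0,2); WM=-3
i=1 t=2 v=2: → [2,4),[1,3); WM=-1
i=2 t=2 v=5: → [2,4),[1,3); WM=-1
i=3 t=2 v=5: → [2,4),[1,3); WM=-1
i=4 t=4 v=6: → [4,6),[3,5); WM=1
i=5 t=7 v=4: → [7,9),[6,8); WM=4; [0,2) fires=1 [1,3) fires=3 [2,4) fires=3
i=6 t=7 v=7: → [7,9),[6,8); WM=4
i=7 t=1 v=7: → [1,3),[0,2); WM=4
i=8 t=9 v=1: → [9,11),[8,10); WM=6; [3,5) fires=1 [4,6) fires=1
i=9 t=10 v=4: → [10,12),[9,11); WM=7
i=10 t=13 v=6: → [13,15),[12,14); WM=10; [6,8) fires=2 [7,9) fires=2 [8,10) fires=1
i=11 t=14 v=8: → [14,16),[13,15); WM=11; [9,11) fires=2
i=12 t=15 v=6: → [15,17),[14,16); WM=12; [10,12) fires=1
i=13 t=17 v=1: → [17,19),[16,18); WM=14; [12,14) fires=1
i=14 t=17 v=5: → [17,19),[16,18); WM=14
i=15 t=18 v=4: → [18,20),[17,19); WM=15; [13,15) fires=2
i=16 t=18 v=8: → [18,20),[17,19); WM=15
i=17 t=20 v=4: → [20,22),[19,21); WM=17; [14,16) fires=2 [15,17) fires=1
i=18 t=19 v=4: → [19,21),[18,20); WM=17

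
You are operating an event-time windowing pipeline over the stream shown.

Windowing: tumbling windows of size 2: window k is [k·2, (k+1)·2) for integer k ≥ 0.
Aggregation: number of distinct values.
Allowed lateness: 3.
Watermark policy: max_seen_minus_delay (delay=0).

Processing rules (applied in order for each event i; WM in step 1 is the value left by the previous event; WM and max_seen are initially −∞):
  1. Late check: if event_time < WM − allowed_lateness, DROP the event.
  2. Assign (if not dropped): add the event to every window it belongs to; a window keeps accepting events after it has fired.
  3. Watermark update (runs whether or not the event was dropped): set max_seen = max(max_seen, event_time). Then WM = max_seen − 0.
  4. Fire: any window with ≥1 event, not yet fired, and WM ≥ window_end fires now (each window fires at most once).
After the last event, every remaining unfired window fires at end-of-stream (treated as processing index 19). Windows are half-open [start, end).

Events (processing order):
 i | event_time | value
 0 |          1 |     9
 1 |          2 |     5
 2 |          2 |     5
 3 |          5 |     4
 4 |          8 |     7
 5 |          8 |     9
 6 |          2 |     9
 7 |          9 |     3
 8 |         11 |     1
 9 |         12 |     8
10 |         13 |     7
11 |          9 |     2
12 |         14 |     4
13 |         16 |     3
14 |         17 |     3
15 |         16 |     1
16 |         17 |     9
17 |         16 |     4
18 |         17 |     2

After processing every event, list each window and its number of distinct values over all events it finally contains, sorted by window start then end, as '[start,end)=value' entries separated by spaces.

i=0 t=1 v=9: → [0,2); WM=1
i=1 t=2 v=5: → [2,4); WM=2; [0,2) fires=1
i=2 t=2 v=5: → [2,4); WM=2
i=3 t=5 v=4: → [4,6); WM=5; [2,4) fires=1
i=4 t=8 v=7: → [8,10); WM=8; [4,6) fires=1
i=5 t=8 v=9: → [8,10); WM=8
i=6 t=2 v=9: DROP (t<8-3); WM=8
i=7 t=9 v=3: → [8,10); WM=9
i=8 t=11 v=1: → [10,12); WM=11; [8,10) fires=3
i=9 t=12 v=8: → [12,14); WM=12; [10,12) fires=1
i=10 t=13 v=7: → [12,14); WM=13
i=11 t=9 v=2: DROP (t<13-3); WM=13
i=12 t=14 v=4: → [14,16); WM=14; [12,14) fires=2
i=13 t=16 v=3: → [16,18); WM=16; [14,16) fires=1
i=14 t=17 v=3: → [16,18); WM=17
i=15 t=16 v=1: → [16,18); WM=17
i=16 t=17 v=9: → [16,18); WM=17
i=17 t=16 v=4: → [16,18); WM=17
i=18 t=17 v=2: → [16,18); WM=17

[0,2)=1 [2,4)=1 [4,6)=1 [8,10)=3 [10,12)=1 [12,14)=2 [14,16)=1 [16,18)=5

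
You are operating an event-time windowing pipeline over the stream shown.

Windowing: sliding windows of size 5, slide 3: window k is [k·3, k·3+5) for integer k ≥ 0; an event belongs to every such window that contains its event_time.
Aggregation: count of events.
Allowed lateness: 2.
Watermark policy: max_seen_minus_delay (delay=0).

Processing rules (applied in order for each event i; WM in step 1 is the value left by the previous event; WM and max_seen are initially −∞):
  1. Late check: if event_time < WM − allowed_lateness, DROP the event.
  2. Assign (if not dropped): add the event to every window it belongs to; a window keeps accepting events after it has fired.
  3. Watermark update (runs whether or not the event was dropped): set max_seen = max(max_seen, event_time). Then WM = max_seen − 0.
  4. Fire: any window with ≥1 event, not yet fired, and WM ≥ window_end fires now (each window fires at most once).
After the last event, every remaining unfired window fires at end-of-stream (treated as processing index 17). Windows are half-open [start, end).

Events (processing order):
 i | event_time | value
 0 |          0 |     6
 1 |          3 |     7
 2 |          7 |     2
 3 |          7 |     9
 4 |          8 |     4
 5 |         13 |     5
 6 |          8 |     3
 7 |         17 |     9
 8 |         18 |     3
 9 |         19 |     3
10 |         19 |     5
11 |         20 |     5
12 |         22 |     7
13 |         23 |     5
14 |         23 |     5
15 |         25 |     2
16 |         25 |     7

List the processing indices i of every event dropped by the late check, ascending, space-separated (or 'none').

i=0 t=0 v=6: → [0,5); WM=0
i=1 t=3 v=7: → [3,8),[0,5); WM=3
i=2 t=7 v=2: → [6,11),[3,8); WM=7; [0,5) fires=2
i=3 t=7 v=9: → [6,11),[3,8); WM=7
i=4 t=8 v=4: → [6,11); WM=8; [3,8) fires=3
i=5 t=13 v=5: → [12,17),[9,14); WM=13; [6,11) fires=3
i=6 t=8 v=3: DROP (t<13-2); WM=13
i=7 t=17 v=9: → [15,20); WM=17; [9,14) fires=1 [12,17) fires=1
i=8 t=18 v=3: → [18,23),[15,20); WM=18
i=9 t=19 v=3: → [18,23),[15,20); WM=19
i=10 t=19 v=5: → [18,23),[15,20); WM=19
i=11 t=20 v=5: → [18,23); WM=20; [15,20) fires=4
i=12 t=22 v=7: → [21,26),[18,23); WM=22
i=13 t=23 v=5: → [21,26); WM=23; [18,23) fires=5
i=14 t=23 v=5: → [21,26); WM=23
i=15 t=25 v=2: → [24,29),[21,26); WM=25
i=16 t=25 v=7: → [24,29),[21,26); WM=25

6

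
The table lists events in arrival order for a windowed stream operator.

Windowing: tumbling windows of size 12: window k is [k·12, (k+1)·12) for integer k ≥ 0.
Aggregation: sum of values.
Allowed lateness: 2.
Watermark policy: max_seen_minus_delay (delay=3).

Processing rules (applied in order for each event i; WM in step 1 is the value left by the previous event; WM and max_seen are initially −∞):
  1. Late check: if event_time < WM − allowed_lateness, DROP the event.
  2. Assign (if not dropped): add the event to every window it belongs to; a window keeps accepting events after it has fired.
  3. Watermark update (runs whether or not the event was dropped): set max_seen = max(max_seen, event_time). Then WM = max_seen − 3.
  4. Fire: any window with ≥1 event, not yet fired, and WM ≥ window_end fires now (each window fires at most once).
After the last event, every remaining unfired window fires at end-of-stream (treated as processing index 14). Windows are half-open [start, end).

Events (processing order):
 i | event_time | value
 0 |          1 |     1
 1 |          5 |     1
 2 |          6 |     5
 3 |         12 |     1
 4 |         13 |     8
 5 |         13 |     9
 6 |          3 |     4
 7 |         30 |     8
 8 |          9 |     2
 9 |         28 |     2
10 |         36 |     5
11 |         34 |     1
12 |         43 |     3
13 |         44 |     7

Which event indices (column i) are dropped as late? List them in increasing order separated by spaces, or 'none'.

i=0 t=1 v=1: → [0,12); WM=-2
i=1 t=5 v=1: → [0,12); WM=2
i=2 t=6 v=5: → [0,12); WM=3
i=3 t=12 v=1: → [12,24); WM=9
i=4 t=13 v=8: → [12,24); WM=10
i=5 t=13 v=9: → [12,24); WM=10
i=6 t=3 v=4: DROP (t<10-2); WM=10
i=7 t=30 v=8: → [24,36); WM=27; [0,12) fires=7 [12,24) fires=18
i=8 t=9 v=2: DROP (t<27-2); WM=27
i=9 t=28 v=2: → [24,36); WM=27
i=10 t=36 v=5: → [36,48); WM=33
i=11 t=34 v=1: → [24,36); WM=33
i=12 t=43 v=3: → [36,48); WM=40; [24,36) fires=11
i=13 t=44 v=7: → [36,48); WM=41

6 8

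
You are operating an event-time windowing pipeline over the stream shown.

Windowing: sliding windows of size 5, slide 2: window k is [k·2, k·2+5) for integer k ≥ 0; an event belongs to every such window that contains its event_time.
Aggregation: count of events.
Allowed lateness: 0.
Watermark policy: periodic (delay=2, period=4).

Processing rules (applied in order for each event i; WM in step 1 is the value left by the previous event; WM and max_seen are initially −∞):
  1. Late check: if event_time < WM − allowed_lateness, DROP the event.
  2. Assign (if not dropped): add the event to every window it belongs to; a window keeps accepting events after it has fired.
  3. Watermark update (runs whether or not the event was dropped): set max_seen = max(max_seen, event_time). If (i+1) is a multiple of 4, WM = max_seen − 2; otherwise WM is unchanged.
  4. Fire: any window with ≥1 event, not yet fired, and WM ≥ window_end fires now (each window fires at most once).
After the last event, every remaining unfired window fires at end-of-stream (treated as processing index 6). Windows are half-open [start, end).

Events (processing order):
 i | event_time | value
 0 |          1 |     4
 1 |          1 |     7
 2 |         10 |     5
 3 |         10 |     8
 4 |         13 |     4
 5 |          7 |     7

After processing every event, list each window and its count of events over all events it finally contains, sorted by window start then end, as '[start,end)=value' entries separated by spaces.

i=0 t=1 v=4: → [0,5); WM=−∞
i=1 t=1 v=7: → [0,5); WM=−∞
i=2 t=10 v=5: → [10,15),[8,13),[6,11); WM=−∞
i=3 t=10 v=8: → [10,15),[8,13),[6,11); WM=8; [0,5) fires=2
i=4 t=13 v=4: → [12,17),[10,15); WM=8
i=5 t=7 v=7: DROP (t<8-0); WM=8

[0,5)=2 [6,11)=2 [8,13)=2 [10,15)=3 [12,17)=1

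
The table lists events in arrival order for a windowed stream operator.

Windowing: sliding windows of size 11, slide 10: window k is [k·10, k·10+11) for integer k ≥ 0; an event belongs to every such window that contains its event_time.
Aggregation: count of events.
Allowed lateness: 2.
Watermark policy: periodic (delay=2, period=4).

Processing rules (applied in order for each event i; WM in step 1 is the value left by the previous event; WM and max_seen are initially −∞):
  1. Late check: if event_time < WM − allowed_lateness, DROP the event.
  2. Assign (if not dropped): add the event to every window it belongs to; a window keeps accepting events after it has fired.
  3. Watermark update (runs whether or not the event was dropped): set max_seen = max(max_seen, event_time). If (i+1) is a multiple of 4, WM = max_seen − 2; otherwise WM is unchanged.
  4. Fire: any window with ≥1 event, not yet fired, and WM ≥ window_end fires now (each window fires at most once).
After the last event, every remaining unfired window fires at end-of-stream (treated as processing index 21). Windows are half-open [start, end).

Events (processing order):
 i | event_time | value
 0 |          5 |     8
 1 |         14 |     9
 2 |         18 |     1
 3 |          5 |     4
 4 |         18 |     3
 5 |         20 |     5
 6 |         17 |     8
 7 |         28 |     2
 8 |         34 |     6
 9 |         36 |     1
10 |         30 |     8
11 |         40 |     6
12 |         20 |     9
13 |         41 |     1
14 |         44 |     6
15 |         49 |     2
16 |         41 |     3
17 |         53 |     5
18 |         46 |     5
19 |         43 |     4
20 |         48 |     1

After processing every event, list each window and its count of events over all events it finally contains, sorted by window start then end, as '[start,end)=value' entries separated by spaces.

i=0 t=5 v=8: → [0,11); WM=−∞
i=1 t=14 v=9: → [10,21); WM=−∞
i=2 t=18 v=1: → [10,21); WM=−∞
i=3 t=5 v=4: → [0,11); WM=16; [0,11) fires=2
i=4 t=18 v=3: → [10,21); WM=16
i=5 t=20 v=5: → [20,31),[10,21); WM=16
i=6 t=17 v=8: → [10,21); WM=16
i=7 t=28 v=2: → [20,31); WM=26; [10,21) fires=5
i=8 t=34 v=6: → [30,41); WM=26
i=9 t=36 v=1: → [30,41); WM=26
i=10 t=30 v=8: → [30,41),[20,31); WM=26
i=11 t=40 v=6: → [40,51),[30,41); WM=38; [20,31) fires=3
i=12 t=20 v=9: DROP (t<38-2); WM=38
i=13 t=41 v=1: → [40,51); WM=38
i=14 t=44 v=6: → [40,51); WM=38
i=15 t=49 v=2: → [40,51); WM=47; [30,41) fires=4
i=16 t=41 v=3: DROP (t<47-2); WM=47
i=17 t=53 v=5: → [50,61); WM=47
i=18 t=46 v=5: → [40,51); WM=47
i=19 t=43 v=4: DROP (t<47-2); WM=51; [40,51) fires=5
i=20 t=48 v=1: DROP (t<51-2); WM=51

[0,11)=2 [10,21)=5 [20,31)=3 [30,41)=4 [40,51)=5 [50,61)=1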